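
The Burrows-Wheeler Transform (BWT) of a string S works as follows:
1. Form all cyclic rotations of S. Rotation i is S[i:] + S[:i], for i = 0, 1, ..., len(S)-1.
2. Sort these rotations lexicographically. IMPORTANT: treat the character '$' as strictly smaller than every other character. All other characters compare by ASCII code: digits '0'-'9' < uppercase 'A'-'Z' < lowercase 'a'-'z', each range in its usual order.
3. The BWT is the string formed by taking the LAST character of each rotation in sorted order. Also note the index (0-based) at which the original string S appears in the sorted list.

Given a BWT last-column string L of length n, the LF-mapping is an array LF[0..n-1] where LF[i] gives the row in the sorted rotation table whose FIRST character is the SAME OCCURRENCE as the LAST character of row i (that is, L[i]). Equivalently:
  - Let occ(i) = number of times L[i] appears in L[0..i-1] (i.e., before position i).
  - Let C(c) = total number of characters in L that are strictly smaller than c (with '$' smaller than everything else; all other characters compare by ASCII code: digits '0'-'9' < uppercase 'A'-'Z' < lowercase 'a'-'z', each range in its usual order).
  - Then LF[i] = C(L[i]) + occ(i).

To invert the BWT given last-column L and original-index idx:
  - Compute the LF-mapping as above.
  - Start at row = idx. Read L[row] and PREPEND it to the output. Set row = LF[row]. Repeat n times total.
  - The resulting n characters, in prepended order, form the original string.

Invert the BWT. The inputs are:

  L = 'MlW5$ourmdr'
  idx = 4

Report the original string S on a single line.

LF mapping: 2 5 3 1 0 7 10 8 6 4 9
Walk LF starting at row 4, prepending L[row]:
  step 1: row=4, L[4]='$', prepend. Next row=LF[4]=0
  step 2: row=0, L[0]='M', prepend. Next row=LF[0]=2
  step 3: row=2, L[2]='W', prepend. Next row=LF[2]=3
  step 4: row=3, L[3]='5', prepend. Next row=LF[3]=1
  step 5: row=1, L[1]='l', prepend. Next row=LF[1]=5
  step 6: row=5, L[5]='o', prepend. Next row=LF[5]=7
  step 7: row=7, L[7]='r', prepend. Next row=LF[7]=8
  step 8: row=8, L[8]='m', prepend. Next row=LF[8]=6
  step 9: row=6, L[6]='u', prepend. Next row=LF[6]=10
  step 10: row=10, L[10]='r', prepend. Next row=LF[10]=9
  step 11: row=9, L[9]='d', prepend. Next row=LF[9]=4
Reversed output: drumrol5WM$

Answer: drumrol5WM$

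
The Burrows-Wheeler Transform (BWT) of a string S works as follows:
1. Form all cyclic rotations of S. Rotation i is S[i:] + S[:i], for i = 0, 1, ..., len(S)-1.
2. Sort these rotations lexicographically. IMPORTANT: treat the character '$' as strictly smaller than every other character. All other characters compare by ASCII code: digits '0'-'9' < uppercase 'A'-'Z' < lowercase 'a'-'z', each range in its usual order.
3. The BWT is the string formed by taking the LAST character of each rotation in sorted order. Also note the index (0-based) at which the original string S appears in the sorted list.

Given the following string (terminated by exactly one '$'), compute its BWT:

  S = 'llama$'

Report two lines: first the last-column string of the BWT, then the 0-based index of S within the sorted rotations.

Answer: amll$a
4

Derivation:
All 6 rotations (rotation i = S[i:]+S[:i]):
  rot[0] = llama$
  rot[1] = lama$l
  rot[2] = ama$ll
  rot[3] = ma$lla
  rot[4] = a$llam
  rot[5] = $llama
Sorted (with $ < everything):
  sorted[0] = $llama  (last char: 'a')
  sorted[1] = a$llam  (last char: 'm')
  sorted[2] = ama$ll  (last char: 'l')
  sorted[3] = lama$l  (last char: 'l')
  sorted[4] = llama$  (last char: '$')
  sorted[5] = ma$lla  (last char: 'a')
Last column: amll$a
Original string S is at sorted index 4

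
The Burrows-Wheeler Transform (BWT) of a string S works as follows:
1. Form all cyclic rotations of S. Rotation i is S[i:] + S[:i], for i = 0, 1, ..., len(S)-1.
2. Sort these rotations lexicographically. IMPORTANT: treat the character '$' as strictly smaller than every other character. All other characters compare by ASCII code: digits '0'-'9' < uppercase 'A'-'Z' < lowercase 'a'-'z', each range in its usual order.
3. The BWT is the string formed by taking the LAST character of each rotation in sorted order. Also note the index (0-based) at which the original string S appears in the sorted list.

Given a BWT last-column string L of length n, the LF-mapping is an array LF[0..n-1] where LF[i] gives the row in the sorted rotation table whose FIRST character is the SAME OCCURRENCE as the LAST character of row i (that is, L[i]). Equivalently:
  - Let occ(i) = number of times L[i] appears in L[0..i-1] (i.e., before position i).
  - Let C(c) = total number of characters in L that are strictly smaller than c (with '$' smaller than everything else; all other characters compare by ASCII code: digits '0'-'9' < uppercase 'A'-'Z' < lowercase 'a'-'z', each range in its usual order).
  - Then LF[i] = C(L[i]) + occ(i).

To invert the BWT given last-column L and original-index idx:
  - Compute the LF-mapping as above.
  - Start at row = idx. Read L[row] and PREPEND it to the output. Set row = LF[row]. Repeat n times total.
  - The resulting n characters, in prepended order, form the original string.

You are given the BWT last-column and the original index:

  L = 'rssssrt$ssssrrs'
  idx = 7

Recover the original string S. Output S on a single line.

LF mapping: 1 5 6 7 8 2 14 0 9 10 11 12 3 4 13
Walk LF starting at row 7, prepending L[row]:
  step 1: row=7, L[7]='$', prepend. Next row=LF[7]=0
  step 2: row=0, L[0]='r', prepend. Next row=LF[0]=1
  step 3: row=1, L[1]='s', prepend. Next row=LF[1]=5
  step 4: row=5, L[5]='r', prepend. Next row=LF[5]=2
  step 5: row=2, L[2]='s', prepend. Next row=LF[2]=6
  step 6: row=6, L[6]='t', prepend. Next row=LF[6]=14
  step 7: row=14, L[14]='s', prepend. Next row=LF[14]=13
  step 8: row=13, L[13]='r', prepend. Next row=LF[13]=4
  step 9: row=4, L[4]='s', prepend. Next row=LF[4]=8
  step 10: row=8, L[8]='s', prepend. Next row=LF[8]=9
  step 11: row=9, L[9]='s', prepend. Next row=LF[9]=10
  step 12: row=10, L[10]='s', prepend. Next row=LF[10]=11
  step 13: row=11, L[11]='s', prepend. Next row=LF[11]=12
  step 14: row=12, L[12]='r', prepend. Next row=LF[12]=3
  step 15: row=3, L[3]='s', prepend. Next row=LF[3]=7
Reversed output: srsssssrstsrsr$

Answer: srsssssrstsrsr$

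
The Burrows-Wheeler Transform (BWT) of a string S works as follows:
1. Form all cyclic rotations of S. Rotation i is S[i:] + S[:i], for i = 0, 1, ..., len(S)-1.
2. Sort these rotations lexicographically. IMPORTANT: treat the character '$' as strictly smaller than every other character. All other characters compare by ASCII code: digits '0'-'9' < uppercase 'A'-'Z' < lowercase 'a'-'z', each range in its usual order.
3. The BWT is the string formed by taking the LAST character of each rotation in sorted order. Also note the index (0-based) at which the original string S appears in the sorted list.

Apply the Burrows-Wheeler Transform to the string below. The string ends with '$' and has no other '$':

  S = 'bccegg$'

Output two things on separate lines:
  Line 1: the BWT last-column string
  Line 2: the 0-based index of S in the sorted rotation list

Answer: g$bccge
1

Derivation:
All 7 rotations (rotation i = S[i:]+S[:i]):
  rot[0] = bccegg$
  rot[1] = ccegg$b
  rot[2] = cegg$bc
  rot[3] = egg$bcc
  rot[4] = gg$bcce
  rot[5] = g$bcceg
  rot[6] = $bccegg
Sorted (with $ < everything):
  sorted[0] = $bccegg  (last char: 'g')
  sorted[1] = bccegg$  (last char: '$')
  sorted[2] = ccegg$b  (last char: 'b')
  sorted[3] = cegg$bc  (last char: 'c')
  sorted[4] = egg$bcc  (last char: 'c')
  sorted[5] = g$bcceg  (last char: 'g')
  sorted[6] = gg$bcce  (last char: 'e')
Last column: g$bccge
Original string S is at sorted index 1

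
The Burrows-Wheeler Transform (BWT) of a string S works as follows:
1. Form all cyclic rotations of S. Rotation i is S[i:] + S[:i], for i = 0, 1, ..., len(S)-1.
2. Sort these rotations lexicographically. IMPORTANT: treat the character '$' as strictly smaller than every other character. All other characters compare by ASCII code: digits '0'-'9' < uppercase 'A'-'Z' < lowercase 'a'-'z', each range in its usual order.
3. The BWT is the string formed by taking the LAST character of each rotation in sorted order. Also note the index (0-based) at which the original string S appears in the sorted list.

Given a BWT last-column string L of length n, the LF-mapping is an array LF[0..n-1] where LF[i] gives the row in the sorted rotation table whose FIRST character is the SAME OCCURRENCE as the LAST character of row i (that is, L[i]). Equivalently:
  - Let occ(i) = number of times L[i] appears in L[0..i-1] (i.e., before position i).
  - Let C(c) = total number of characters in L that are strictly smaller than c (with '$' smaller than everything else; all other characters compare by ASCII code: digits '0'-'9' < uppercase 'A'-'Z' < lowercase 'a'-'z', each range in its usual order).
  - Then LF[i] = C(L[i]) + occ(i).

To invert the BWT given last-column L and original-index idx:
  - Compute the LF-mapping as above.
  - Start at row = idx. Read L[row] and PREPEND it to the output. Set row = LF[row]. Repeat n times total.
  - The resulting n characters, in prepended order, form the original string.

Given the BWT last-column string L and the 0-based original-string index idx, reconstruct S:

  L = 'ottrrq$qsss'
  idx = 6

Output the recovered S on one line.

Answer: sstqrrqsto$

Derivation:
LF mapping: 1 9 10 4 5 2 0 3 6 7 8
Walk LF starting at row 6, prepending L[row]:
  step 1: row=6, L[6]='$', prepend. Next row=LF[6]=0
  step 2: row=0, L[0]='o', prepend. Next row=LF[0]=1
  step 3: row=1, L[1]='t', prepend. Next row=LF[1]=9
  step 4: row=9, L[9]='s', prepend. Next row=LF[9]=7
  step 5: row=7, L[7]='q', prepend. Next row=LF[7]=3
  step 6: row=3, L[3]='r', prepend. Next row=LF[3]=4
  step 7: row=4, L[4]='r', prepend. Next row=LF[4]=5
  step 8: row=5, L[5]='q', prepend. Next row=LF[5]=2
  step 9: row=2, L[2]='t', prepend. Next row=LF[2]=10
  step 10: row=10, L[10]='s', prepend. Next row=LF[10]=8
  step 11: row=8, L[8]='s', prepend. Next row=LF[8]=6
Reversed output: sstqrrqsto$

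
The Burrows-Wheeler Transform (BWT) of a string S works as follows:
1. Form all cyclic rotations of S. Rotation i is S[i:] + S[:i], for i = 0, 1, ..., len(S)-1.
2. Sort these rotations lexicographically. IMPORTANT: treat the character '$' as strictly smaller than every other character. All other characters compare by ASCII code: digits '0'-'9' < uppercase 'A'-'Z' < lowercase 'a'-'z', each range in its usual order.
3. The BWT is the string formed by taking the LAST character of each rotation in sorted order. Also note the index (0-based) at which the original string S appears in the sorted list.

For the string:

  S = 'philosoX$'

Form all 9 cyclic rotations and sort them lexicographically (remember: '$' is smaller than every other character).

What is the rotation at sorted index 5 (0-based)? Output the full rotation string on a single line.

Answer: oX$philos

Derivation:
All 9 rotations (rotation i = S[i:]+S[:i]):
  rot[0] = philosoX$
  rot[1] = hilosoX$p
  rot[2] = ilosoX$ph
  rot[3] = losoX$phi
  rot[4] = osoX$phil
  rot[5] = soX$philo
  rot[6] = oX$philos
  rot[7] = X$philoso
  rot[8] = $philosoX
Sorted (with $ < everything):
  sorted[0] = $philosoX
  sorted[1] = X$philoso
  sorted[2] = hilosoX$p
  sorted[3] = ilosoX$ph
  sorted[4] = losoX$phi
  sorted[5] = oX$philos
  sorted[6] = osoX$phil
  sorted[7] = philosoX$
  sorted[8] = soX$philo
sorted[5] = oX$philos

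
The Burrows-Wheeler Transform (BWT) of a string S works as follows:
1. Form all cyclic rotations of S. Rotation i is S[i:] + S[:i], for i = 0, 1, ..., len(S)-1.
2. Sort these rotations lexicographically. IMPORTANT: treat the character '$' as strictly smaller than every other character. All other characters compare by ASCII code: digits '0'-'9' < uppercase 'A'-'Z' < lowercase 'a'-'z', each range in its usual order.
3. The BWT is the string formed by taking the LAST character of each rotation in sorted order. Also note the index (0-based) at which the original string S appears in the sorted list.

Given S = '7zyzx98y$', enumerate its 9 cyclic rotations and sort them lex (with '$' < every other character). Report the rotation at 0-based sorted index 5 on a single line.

Answer: y$7zyzx98

Derivation:
All 9 rotations (rotation i = S[i:]+S[:i]):
  rot[0] = 7zyzx98y$
  rot[1] = zyzx98y$7
  rot[2] = yzx98y$7z
  rot[3] = zx98y$7zy
  rot[4] = x98y$7zyz
  rot[5] = 98y$7zyzx
  rot[6] = 8y$7zyzx9
  rot[7] = y$7zyzx98
  rot[8] = $7zyzx98y
Sorted (with $ < everything):
  sorted[0] = $7zyzx98y
  sorted[1] = 7zyzx98y$
  sorted[2] = 8y$7zyzx9
  sorted[3] = 98y$7zyzx
  sorted[4] = x98y$7zyz
  sorted[5] = y$7zyzx98
  sorted[6] = yzx98y$7z
  sorted[7] = zx98y$7zy
  sorted[8] = zyzx98y$7
sorted[5] = y$7zyzx98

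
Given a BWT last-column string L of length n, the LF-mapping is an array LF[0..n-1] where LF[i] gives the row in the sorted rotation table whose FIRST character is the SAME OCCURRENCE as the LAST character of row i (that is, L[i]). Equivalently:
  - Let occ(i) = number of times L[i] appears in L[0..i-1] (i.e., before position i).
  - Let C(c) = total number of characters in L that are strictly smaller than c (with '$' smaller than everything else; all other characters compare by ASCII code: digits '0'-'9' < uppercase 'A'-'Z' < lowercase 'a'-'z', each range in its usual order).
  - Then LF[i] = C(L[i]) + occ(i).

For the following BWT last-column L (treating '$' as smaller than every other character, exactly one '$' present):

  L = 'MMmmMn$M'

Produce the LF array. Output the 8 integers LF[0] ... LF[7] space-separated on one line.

Answer: 1 2 5 6 3 7 0 4

Derivation:
Char counts: '$':1, 'M':4, 'm':2, 'n':1
C (first-col start): C('$')=0, C('M')=1, C('m')=5, C('n')=7
L[0]='M': occ=0, LF[0]=C('M')+0=1+0=1
L[1]='M': occ=1, LF[1]=C('M')+1=1+1=2
L[2]='m': occ=0, LF[2]=C('m')+0=5+0=5
L[3]='m': occ=1, LF[3]=C('m')+1=5+1=6
L[4]='M': occ=2, LF[4]=C('M')+2=1+2=3
L[5]='n': occ=0, LF[5]=C('n')+0=7+0=7
L[6]='$': occ=0, LF[6]=C('$')+0=0+0=0
L[7]='M': occ=3, LF[7]=C('M')+3=1+3=4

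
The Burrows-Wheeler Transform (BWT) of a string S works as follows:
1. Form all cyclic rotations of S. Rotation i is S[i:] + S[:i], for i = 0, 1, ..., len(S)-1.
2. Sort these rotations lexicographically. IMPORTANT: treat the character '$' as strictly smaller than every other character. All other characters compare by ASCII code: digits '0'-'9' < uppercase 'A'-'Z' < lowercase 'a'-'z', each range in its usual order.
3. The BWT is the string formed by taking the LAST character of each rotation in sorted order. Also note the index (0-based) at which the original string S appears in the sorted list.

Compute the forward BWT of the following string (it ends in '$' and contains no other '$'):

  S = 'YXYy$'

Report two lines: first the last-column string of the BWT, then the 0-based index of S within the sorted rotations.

Answer: yY$XY
2

Derivation:
All 5 rotations (rotation i = S[i:]+S[:i]):
  rot[0] = YXYy$
  rot[1] = XYy$Y
  rot[2] = Yy$YX
  rot[3] = y$YXY
  rot[4] = $YXYy
Sorted (with $ < everything):
  sorted[0] = $YXYy  (last char: 'y')
  sorted[1] = XYy$Y  (last char: 'Y')
  sorted[2] = YXYy$  (last char: '$')
  sorted[3] = Yy$YX  (last char: 'X')
  sorted[4] = y$YXY  (last char: 'Y')
Last column: yY$XY
Original string S is at sorted index 2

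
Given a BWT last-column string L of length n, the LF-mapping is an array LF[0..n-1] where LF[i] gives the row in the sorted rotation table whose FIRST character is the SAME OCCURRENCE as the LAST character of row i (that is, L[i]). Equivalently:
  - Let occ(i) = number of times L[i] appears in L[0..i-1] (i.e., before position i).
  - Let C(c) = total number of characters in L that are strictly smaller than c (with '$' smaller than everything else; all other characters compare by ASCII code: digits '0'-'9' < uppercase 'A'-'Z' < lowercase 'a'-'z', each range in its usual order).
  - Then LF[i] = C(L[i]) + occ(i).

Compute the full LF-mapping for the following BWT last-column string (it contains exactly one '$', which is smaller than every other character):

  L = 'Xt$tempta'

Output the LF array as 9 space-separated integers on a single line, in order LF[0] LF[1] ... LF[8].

Answer: 1 6 0 7 3 4 5 8 2

Derivation:
Char counts: '$':1, 'X':1, 'a':1, 'e':1, 'm':1, 'p':1, 't':3
C (first-col start): C('$')=0, C('X')=1, C('a')=2, C('e')=3, C('m')=4, C('p')=5, C('t')=6
L[0]='X': occ=0, LF[0]=C('X')+0=1+0=1
L[1]='t': occ=0, LF[1]=C('t')+0=6+0=6
L[2]='$': occ=0, LF[2]=C('$')+0=0+0=0
L[3]='t': occ=1, LF[3]=C('t')+1=6+1=7
L[4]='e': occ=0, LF[4]=C('e')+0=3+0=3
L[5]='m': occ=0, LF[5]=C('m')+0=4+0=4
L[6]='p': occ=0, LF[6]=C('p')+0=5+0=5
L[7]='t': occ=2, LF[7]=C('t')+2=6+2=8
L[8]='a': occ=0, LF[8]=C('a')+0=2+0=2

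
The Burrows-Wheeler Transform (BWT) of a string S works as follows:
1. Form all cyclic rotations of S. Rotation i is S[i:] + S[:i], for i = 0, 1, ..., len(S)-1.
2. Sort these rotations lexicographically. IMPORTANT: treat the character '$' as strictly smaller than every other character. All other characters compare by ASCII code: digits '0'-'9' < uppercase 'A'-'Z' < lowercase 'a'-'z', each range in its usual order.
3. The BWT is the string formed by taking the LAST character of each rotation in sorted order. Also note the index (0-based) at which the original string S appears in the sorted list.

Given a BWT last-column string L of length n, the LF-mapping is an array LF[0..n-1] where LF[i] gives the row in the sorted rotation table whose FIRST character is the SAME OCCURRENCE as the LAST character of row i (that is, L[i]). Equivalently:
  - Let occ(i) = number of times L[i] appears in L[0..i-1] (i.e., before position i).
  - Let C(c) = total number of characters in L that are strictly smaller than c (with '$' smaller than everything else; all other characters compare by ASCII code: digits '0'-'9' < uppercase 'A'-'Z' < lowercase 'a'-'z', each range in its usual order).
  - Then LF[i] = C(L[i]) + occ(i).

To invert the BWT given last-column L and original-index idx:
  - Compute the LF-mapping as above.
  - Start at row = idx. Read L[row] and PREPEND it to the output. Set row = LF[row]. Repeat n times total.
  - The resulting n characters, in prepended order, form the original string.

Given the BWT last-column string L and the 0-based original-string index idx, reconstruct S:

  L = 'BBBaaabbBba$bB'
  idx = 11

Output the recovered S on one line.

LF mapping: 1 2 3 6 7 8 10 11 4 12 9 0 13 5
Walk LF starting at row 11, prepending L[row]:
  step 1: row=11, L[11]='$', prepend. Next row=LF[11]=0
  step 2: row=0, L[0]='B', prepend. Next row=LF[0]=1
  step 3: row=1, L[1]='B', prepend. Next row=LF[1]=2
  step 4: row=2, L[2]='B', prepend. Next row=LF[2]=3
  step 5: row=3, L[3]='a', prepend. Next row=LF[3]=6
  step 6: row=6, L[6]='b', prepend. Next row=LF[6]=10
  step 7: row=10, L[10]='a', prepend. Next row=LF[10]=9
  step 8: row=9, L[9]='b', prepend. Next row=LF[9]=12
  step 9: row=12, L[12]='b', prepend. Next row=LF[12]=13
  step 10: row=13, L[13]='B', prepend. Next row=LF[13]=5
  step 11: row=5, L[5]='a', prepend. Next row=LF[5]=8
  step 12: row=8, L[8]='B', prepend. Next row=LF[8]=4
  step 13: row=4, L[4]='a', prepend. Next row=LF[4]=7
  step 14: row=7, L[7]='b', prepend. Next row=LF[7]=11
Reversed output: baBaBbbabaBBB$

Answer: baBaBbbabaBBB$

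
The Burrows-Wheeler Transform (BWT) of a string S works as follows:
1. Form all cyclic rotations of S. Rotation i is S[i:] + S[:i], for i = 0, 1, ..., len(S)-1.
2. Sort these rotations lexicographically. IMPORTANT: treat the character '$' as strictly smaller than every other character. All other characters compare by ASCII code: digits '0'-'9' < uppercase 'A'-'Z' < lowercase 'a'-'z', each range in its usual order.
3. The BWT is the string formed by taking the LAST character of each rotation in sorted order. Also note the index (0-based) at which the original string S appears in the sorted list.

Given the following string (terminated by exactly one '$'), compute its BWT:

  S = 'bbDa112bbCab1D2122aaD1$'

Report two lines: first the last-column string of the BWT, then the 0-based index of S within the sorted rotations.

Answer: 1Da21bD121ba1bDa2Cabb2$
22

Derivation:
All 23 rotations (rotation i = S[i:]+S[:i]):
  rot[0] = bbDa112bbCab1D2122aaD1$
  rot[1] = bDa112bbCab1D2122aaD1$b
  rot[2] = Da112bbCab1D2122aaD1$bb
  rot[3] = a112bbCab1D2122aaD1$bbD
  rot[4] = 112bbCab1D2122aaD1$bbDa
  rot[5] = 12bbCab1D2122aaD1$bbDa1
  rot[6] = 2bbCab1D2122aaD1$bbDa11
  rot[7] = bbCab1D2122aaD1$bbDa112
  rot[8] = bCab1D2122aaD1$bbDa112b
  rot[9] = Cab1D2122aaD1$bbDa112bb
  rot[10] = ab1D2122aaD1$bbDa112bbC
  rot[11] = b1D2122aaD1$bbDa112bbCa
  rot[12] = 1D2122aaD1$bbDa112bbCab
  rot[13] = D2122aaD1$bbDa112bbCab1
  rot[14] = 2122aaD1$bbDa112bbCab1D
  rot[15] = 122aaD1$bbDa112bbCab1D2
  rot[16] = 22aaD1$bbDa112bbCab1D21
  rot[17] = 2aaD1$bbDa112bbCab1D212
  rot[18] = aaD1$bbDa112bbCab1D2122
  rot[19] = aD1$bbDa112bbCab1D2122a
  rot[20] = D1$bbDa112bbCab1D2122aa
  rot[21] = 1$bbDa112bbCab1D2122aaD
  rot[22] = $bbDa112bbCab1D2122aaD1
Sorted (with $ < everything):
  sorted[0] = $bbDa112bbCab1D2122aaD1  (last char: '1')
  sorted[1] = 1$bbDa112bbCab1D2122aaD  (last char: 'D')
  sorted[2] = 112bbCab1D2122aaD1$bbDa  (last char: 'a')
  sorted[3] = 122aaD1$bbDa112bbCab1D2  (last char: '2')
  sorted[4] = 12bbCab1D2122aaD1$bbDa1  (last char: '1')
  sorted[5] = 1D2122aaD1$bbDa112bbCab  (last char: 'b')
  sorted[6] = 2122aaD1$bbDa112bbCab1D  (last char: 'D')
  sorted[7] = 22aaD1$bbDa112bbCab1D21  (last char: '1')
  sorted[8] = 2aaD1$bbDa112bbCab1D212  (last char: '2')
  sorted[9] = 2bbCab1D2122aaD1$bbDa11  (last char: '1')
  sorted[10] = Cab1D2122aaD1$bbDa112bb  (last char: 'b')
  sorted[11] = D1$bbDa112bbCab1D2122aa  (last char: 'a')
  sorted[12] = D2122aaD1$bbDa112bbCab1  (last char: '1')
  sorted[13] = Da112bbCab1D2122aaD1$bb  (last char: 'b')
  sorted[14] = a112bbCab1D2122aaD1$bbD  (last char: 'D')
  sorted[15] = aD1$bbDa112bbCab1D2122a  (last char: 'a')
  sorted[16] = aaD1$bbDa112bbCab1D2122  (last char: '2')
  sorted[17] = ab1D2122aaD1$bbDa112bbC  (last char: 'C')
  sorted[18] = b1D2122aaD1$bbDa112bbCa  (last char: 'a')
  sorted[19] = bCab1D2122aaD1$bbDa112b  (last char: 'b')
  sorted[20] = bDa112bbCab1D2122aaD1$b  (last char: 'b')
  sorted[21] = bbCab1D2122aaD1$bbDa112  (last char: '2')
  sorted[22] = bbDa112bbCab1D2122aaD1$  (last char: '$')
Last column: 1Da21bD121ba1bDa2Cabb2$
Original string S is at sorted index 22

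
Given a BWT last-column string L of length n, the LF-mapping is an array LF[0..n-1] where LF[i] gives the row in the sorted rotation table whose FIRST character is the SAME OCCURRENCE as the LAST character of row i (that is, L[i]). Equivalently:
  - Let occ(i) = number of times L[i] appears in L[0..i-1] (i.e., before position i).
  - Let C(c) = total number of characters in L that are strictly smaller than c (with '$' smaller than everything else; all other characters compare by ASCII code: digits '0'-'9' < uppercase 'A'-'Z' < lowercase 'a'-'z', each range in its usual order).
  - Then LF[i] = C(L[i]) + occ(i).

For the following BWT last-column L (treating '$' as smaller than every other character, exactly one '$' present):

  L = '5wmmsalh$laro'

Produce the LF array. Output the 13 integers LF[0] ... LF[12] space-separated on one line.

Char counts: '$':1, '5':1, 'a':2, 'h':1, 'l':2, 'm':2, 'o':1, 'r':1, 's':1, 'w':1
C (first-col start): C('$')=0, C('5')=1, C('a')=2, C('h')=4, C('l')=5, C('m')=7, C('o')=9, C('r')=10, C('s')=11, C('w')=12
L[0]='5': occ=0, LF[0]=C('5')+0=1+0=1
L[1]='w': occ=0, LF[1]=C('w')+0=12+0=12
L[2]='m': occ=0, LF[2]=C('m')+0=7+0=7
L[3]='m': occ=1, LF[3]=C('m')+1=7+1=8
L[4]='s': occ=0, LF[4]=C('s')+0=11+0=11
L[5]='a': occ=0, LF[5]=C('a')+0=2+0=2
L[6]='l': occ=0, LF[6]=C('l')+0=5+0=5
L[7]='h': occ=0, LF[7]=C('h')+0=4+0=4
L[8]='$': occ=0, LF[8]=C('$')+0=0+0=0
L[9]='l': occ=1, LF[9]=C('l')+1=5+1=6
L[10]='a': occ=1, LF[10]=C('a')+1=2+1=3
L[11]='r': occ=0, LF[11]=C('r')+0=10+0=10
L[12]='o': occ=0, LF[12]=C('o')+0=9+0=9

Answer: 1 12 7 8 11 2 5 4 0 6 3 10 9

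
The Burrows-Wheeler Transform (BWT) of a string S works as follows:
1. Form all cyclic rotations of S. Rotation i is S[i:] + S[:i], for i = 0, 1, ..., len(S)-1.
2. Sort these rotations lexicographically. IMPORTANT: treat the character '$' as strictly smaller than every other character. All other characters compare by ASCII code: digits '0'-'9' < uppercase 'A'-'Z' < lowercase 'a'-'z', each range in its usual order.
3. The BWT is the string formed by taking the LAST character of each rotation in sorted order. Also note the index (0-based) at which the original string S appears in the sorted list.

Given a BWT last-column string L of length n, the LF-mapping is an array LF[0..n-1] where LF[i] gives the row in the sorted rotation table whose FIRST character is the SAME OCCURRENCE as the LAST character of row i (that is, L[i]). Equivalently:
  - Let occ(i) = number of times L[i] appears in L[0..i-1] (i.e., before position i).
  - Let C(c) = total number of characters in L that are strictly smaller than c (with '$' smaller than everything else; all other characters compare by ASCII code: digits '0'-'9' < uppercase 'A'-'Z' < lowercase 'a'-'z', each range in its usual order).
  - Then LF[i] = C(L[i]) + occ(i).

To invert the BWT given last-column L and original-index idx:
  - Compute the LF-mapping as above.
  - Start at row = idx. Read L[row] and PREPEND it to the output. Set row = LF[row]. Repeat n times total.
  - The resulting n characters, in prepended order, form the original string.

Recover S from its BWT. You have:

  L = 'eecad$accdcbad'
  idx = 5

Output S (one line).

Answer: cacccddbdeaae$

Derivation:
LF mapping: 12 13 5 1 9 0 2 6 7 10 8 4 3 11
Walk LF starting at row 5, prepending L[row]:
  step 1: row=5, L[5]='$', prepend. Next row=LF[5]=0
  step 2: row=0, L[0]='e', prepend. Next row=LF[0]=12
  step 3: row=12, L[12]='a', prepend. Next row=LF[12]=3
  step 4: row=3, L[3]='a', prepend. Next row=LF[3]=1
  step 5: row=1, L[1]='e', prepend. Next row=LF[1]=13
  step 6: row=13, L[13]='d', prepend. Next row=LF[13]=11
  step 7: row=11, L[11]='b', prepend. Next row=LF[11]=4
  step 8: row=4, L[4]='d', prepend. Next row=LF[4]=9
  step 9: row=9, L[9]='d', prepend. Next row=LF[9]=10
  step 10: row=10, L[10]='c', prepend. Next row=LF[10]=8
  step 11: row=8, L[8]='c', prepend. Next row=LF[8]=7
  step 12: row=7, L[7]='c', prepend. Next row=LF[7]=6
  step 13: row=6, L[6]='a', prepend. Next row=LF[6]=2
  step 14: row=2, L[2]='c', prepend. Next row=LF[2]=5
Reversed output: cacccddbdeaae$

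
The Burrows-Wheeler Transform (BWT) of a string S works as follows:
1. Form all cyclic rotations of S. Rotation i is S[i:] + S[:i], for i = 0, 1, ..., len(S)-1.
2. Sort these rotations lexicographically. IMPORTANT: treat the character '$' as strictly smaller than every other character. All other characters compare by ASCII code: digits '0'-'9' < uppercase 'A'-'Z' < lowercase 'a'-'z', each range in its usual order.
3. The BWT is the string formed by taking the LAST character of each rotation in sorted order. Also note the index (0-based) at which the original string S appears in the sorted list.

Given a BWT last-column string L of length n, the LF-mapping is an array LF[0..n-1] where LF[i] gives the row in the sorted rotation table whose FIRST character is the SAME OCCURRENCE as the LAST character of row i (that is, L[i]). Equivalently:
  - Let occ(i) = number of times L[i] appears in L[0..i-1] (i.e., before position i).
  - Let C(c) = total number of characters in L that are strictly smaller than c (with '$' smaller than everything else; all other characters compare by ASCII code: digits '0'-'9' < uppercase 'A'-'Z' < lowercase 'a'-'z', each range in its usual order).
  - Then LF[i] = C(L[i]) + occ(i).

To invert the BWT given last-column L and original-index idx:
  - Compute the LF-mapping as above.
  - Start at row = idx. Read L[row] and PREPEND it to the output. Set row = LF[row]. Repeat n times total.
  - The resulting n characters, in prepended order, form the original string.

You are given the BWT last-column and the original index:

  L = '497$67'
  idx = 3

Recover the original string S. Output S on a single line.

LF mapping: 1 5 3 0 2 4
Walk LF starting at row 3, prepending L[row]:
  step 1: row=3, L[3]='$', prepend. Next row=LF[3]=0
  step 2: row=0, L[0]='4', prepend. Next row=LF[0]=1
  step 3: row=1, L[1]='9', prepend. Next row=LF[1]=5
  step 4: row=5, L[5]='7', prepend. Next row=LF[5]=4
  step 5: row=4, L[4]='6', prepend. Next row=LF[4]=2
  step 6: row=2, L[2]='7', prepend. Next row=LF[2]=3
Reversed output: 76794$

Answer: 76794$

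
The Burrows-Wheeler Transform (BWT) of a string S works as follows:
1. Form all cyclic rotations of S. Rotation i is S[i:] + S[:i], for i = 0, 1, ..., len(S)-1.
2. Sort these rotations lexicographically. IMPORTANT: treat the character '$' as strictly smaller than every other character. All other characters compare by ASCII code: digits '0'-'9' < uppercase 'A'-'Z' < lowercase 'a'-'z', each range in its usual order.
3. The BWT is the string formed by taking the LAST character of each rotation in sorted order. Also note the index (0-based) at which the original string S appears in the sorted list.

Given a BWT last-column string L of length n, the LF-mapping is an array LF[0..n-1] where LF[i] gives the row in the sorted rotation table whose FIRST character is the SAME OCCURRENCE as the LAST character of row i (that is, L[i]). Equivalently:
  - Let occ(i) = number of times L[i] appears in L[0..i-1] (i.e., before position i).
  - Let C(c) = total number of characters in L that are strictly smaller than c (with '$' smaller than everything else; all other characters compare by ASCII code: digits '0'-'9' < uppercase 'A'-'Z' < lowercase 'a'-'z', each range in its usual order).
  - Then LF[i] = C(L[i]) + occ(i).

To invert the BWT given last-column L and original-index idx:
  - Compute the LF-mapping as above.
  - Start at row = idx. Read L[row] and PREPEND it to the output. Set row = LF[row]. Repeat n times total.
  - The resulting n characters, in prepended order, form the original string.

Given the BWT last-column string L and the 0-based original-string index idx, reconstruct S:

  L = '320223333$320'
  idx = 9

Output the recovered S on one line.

Answer: 323322200333$

Derivation:
LF mapping: 7 3 1 4 5 8 9 10 11 0 12 6 2
Walk LF starting at row 9, prepending L[row]:
  step 1: row=9, L[9]='$', prepend. Next row=LF[9]=0
  step 2: row=0, L[0]='3', prepend. Next row=LF[0]=7
  step 3: row=7, L[7]='3', prepend. Next row=LF[7]=10
  step 4: row=10, L[10]='3', prepend. Next row=LF[10]=12
  step 5: row=12, L[12]='0', prepend. Next row=LF[12]=2
  step 6: row=2, L[2]='0', prepend. Next row=LF[2]=1
  step 7: row=1, L[1]='2', prepend. Next row=LF[1]=3
  step 8: row=3, L[3]='2', prepend. Next row=LF[3]=4
  step 9: row=4, L[4]='2', prepend. Next row=LF[4]=5
  step 10: row=5, L[5]='3', prepend. Next row=LF[5]=8
  step 11: row=8, L[8]='3', prepend. Next row=LF[8]=11
  step 12: row=11, L[11]='2', prepend. Next row=LF[11]=6
  step 13: row=6, L[6]='3', prepend. Next row=LF[6]=9
Reversed output: 323322200333$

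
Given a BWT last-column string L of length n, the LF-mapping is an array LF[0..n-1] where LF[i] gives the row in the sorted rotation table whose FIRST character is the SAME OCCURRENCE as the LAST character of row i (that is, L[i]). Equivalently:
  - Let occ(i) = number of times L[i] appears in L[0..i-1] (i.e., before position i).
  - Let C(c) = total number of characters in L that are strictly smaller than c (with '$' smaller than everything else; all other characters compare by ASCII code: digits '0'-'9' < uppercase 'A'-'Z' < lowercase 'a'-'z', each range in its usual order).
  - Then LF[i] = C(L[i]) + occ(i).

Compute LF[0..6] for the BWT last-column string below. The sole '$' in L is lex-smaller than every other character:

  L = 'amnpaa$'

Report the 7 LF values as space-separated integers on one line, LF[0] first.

Char counts: '$':1, 'a':3, 'm':1, 'n':1, 'p':1
C (first-col start): C('$')=0, C('a')=1, C('m')=4, C('n')=5, C('p')=6
L[0]='a': occ=0, LF[0]=C('a')+0=1+0=1
L[1]='m': occ=0, LF[1]=C('m')+0=4+0=4
L[2]='n': occ=0, LF[2]=C('n')+0=5+0=5
L[3]='p': occ=0, LF[3]=C('p')+0=6+0=6
L[4]='a': occ=1, LF[4]=C('a')+1=1+1=2
L[5]='a': occ=2, LF[5]=C('a')+2=1+2=3
L[6]='$': occ=0, LF[6]=C('$')+0=0+0=0

Answer: 1 4 5 6 2 3 0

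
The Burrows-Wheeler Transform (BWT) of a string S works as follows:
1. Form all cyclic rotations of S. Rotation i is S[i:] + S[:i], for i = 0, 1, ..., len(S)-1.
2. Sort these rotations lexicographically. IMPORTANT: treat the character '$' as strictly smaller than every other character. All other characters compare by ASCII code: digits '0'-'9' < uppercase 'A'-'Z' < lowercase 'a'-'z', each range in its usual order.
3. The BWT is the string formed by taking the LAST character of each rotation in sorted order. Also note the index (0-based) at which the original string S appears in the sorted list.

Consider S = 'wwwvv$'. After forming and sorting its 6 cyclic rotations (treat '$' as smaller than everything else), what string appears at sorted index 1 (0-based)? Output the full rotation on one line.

Answer: v$wwwv

Derivation:
All 6 rotations (rotation i = S[i:]+S[:i]):
  rot[0] = wwwvv$
  rot[1] = wwvv$w
  rot[2] = wvv$ww
  rot[3] = vv$www
  rot[4] = v$wwwv
  rot[5] = $wwwvv
Sorted (with $ < everything):
  sorted[0] = $wwwvv
  sorted[1] = v$wwwv
  sorted[2] = vv$www
  sorted[3] = wvv$ww
  sorted[4] = wwvv$w
  sorted[5] = wwwvv$
sorted[1] = v$wwwv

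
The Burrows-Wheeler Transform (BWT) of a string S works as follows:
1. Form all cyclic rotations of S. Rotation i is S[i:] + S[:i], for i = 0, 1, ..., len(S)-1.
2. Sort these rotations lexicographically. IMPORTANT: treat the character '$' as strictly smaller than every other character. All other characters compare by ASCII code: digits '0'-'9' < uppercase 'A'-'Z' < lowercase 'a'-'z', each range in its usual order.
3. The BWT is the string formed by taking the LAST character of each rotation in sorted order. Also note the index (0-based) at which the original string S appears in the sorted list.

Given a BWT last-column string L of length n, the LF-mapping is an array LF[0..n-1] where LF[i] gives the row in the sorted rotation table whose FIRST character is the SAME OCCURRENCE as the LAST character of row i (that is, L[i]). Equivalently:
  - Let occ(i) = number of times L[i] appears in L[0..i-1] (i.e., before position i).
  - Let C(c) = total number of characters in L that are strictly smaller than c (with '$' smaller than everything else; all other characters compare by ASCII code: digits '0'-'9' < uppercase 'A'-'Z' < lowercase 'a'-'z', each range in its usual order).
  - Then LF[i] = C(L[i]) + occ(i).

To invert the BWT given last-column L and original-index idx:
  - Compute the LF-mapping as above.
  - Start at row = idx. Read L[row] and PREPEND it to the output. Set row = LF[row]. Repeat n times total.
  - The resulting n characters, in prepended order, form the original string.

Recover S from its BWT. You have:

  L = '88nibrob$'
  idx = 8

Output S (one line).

LF mapping: 1 2 6 5 3 8 7 4 0
Walk LF starting at row 8, prepending L[row]:
  step 1: row=8, L[8]='$', prepend. Next row=LF[8]=0
  step 2: row=0, L[0]='8', prepend. Next row=LF[0]=1
  step 3: row=1, L[1]='8', prepend. Next row=LF[1]=2
  step 4: row=2, L[2]='n', prepend. Next row=LF[2]=6
  step 5: row=6, L[6]='o', prepend. Next row=LF[6]=7
  step 6: row=7, L[7]='b', prepend. Next row=LF[7]=4
  step 7: row=4, L[4]='b', prepend. Next row=LF[4]=3
  step 8: row=3, L[3]='i', prepend. Next row=LF[3]=5
  step 9: row=5, L[5]='r', prepend. Next row=LF[5]=8
Reversed output: ribbon88$

Answer: ribbon88$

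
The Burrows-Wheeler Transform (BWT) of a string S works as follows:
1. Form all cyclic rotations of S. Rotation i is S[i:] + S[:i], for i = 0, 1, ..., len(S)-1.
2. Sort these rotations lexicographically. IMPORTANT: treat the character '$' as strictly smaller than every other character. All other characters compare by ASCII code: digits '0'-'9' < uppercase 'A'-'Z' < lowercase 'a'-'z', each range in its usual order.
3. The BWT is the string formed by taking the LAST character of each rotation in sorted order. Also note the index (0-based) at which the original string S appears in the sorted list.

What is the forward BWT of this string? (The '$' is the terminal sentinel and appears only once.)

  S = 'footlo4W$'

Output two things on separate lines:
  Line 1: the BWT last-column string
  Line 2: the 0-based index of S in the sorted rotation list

All 9 rotations (rotation i = S[i:]+S[:i]):
  rot[0] = footlo4W$
  rot[1] = ootlo4W$f
  rot[2] = otlo4W$fo
  rot[3] = tlo4W$foo
  rot[4] = lo4W$foot
  rot[5] = o4W$footl
  rot[6] = 4W$footlo
  rot[7] = W$footlo4
  rot[8] = $footlo4W
Sorted (with $ < everything):
  sorted[0] = $footlo4W  (last char: 'W')
  sorted[1] = 4W$footlo  (last char: 'o')
  sorted[2] = W$footlo4  (last char: '4')
  sorted[3] = footlo4W$  (last char: '$')
  sorted[4] = lo4W$foot  (last char: 't')
  sorted[5] = o4W$footl  (last char: 'l')
  sorted[6] = ootlo4W$f  (last char: 'f')
  sorted[7] = otlo4W$fo  (last char: 'o')
  sorted[8] = tlo4W$foo  (last char: 'o')
Last column: Wo4$tlfoo
Original string S is at sorted index 3

Answer: Wo4$tlfoo
3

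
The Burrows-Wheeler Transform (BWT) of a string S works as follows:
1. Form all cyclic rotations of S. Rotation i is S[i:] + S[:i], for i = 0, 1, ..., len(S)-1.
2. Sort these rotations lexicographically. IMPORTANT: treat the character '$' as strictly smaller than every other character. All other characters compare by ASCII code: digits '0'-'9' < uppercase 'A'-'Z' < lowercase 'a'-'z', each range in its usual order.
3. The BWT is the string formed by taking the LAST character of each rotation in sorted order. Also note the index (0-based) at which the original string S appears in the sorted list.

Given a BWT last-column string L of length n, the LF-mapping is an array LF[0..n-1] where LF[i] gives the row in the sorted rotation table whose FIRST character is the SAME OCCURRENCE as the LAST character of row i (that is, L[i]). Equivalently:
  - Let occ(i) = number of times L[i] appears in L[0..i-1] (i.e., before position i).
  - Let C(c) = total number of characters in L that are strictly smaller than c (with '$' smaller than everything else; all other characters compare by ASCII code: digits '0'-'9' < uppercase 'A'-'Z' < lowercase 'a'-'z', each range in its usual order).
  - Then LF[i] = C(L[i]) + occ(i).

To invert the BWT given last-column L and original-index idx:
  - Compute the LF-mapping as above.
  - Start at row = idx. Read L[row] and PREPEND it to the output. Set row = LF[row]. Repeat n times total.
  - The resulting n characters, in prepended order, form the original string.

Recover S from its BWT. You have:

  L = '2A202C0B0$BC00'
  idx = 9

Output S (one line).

LF mapping: 6 9 7 1 8 12 2 10 3 0 11 13 4 5
Walk LF starting at row 9, prepending L[row]:
  step 1: row=9, L[9]='$', prepend. Next row=LF[9]=0
  step 2: row=0, L[0]='2', prepend. Next row=LF[0]=6
  step 3: row=6, L[6]='0', prepend. Next row=LF[6]=2
  step 4: row=2, L[2]='2', prepend. Next row=LF[2]=7
  step 5: row=7, L[7]='B', prepend. Next row=LF[7]=10
  step 6: row=10, L[10]='B', prepend. Next row=LF[10]=11
  step 7: row=11, L[11]='C', prepend. Next row=LF[11]=13
  step 8: row=13, L[13]='0', prepend. Next row=LF[13]=5
  step 9: row=5, L[5]='C', prepend. Next row=LF[5]=12
  step 10: row=12, L[12]='0', prepend. Next row=LF[12]=4
  step 11: row=4, L[4]='2', prepend. Next row=LF[4]=8
  step 12: row=8, L[8]='0', prepend. Next row=LF[8]=3
  step 13: row=3, L[3]='0', prepend. Next row=LF[3]=1
  step 14: row=1, L[1]='A', prepend. Next row=LF[1]=9
Reversed output: A0020C0CBB202$

Answer: A0020C0CBB202$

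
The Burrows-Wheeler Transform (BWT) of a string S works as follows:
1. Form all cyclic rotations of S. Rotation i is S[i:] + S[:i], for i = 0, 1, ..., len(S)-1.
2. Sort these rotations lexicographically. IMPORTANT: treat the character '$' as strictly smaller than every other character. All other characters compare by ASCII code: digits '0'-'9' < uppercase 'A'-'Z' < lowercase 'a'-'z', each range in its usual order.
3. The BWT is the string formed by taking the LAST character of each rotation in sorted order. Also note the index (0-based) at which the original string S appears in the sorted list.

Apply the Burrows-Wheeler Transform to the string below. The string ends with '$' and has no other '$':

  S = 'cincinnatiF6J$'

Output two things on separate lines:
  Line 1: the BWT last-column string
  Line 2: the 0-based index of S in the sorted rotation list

All 14 rotations (rotation i = S[i:]+S[:i]):
  rot[0] = cincinnatiF6J$
  rot[1] = incinnatiF6J$c
  rot[2] = ncinnatiF6J$ci
  rot[3] = cinnatiF6J$cin
  rot[4] = innatiF6J$cinc
  rot[5] = nnatiF6J$cinci
  rot[6] = natiF6J$cincin
  rot[7] = atiF6J$cincinn
  rot[8] = tiF6J$cincinna
  rot[9] = iF6J$cincinnat
  rot[10] = F6J$cincinnati
  rot[11] = 6J$cincinnatiF
  rot[12] = J$cincinnatiF6
  rot[13] = $cincinnatiF6J
Sorted (with $ < everything):
  sorted[0] = $cincinnatiF6J  (last char: 'J')
  sorted[1] = 6J$cincinnatiF  (last char: 'F')
  sorted[2] = F6J$cincinnati  (last char: 'i')
  sorted[3] = J$cincinnatiF6  (last char: '6')
  sorted[4] = atiF6J$cincinn  (last char: 'n')
  sorted[5] = cincinnatiF6J$  (last char: '$')
  sorted[6] = cinnatiF6J$cin  (last char: 'n')
  sorted[7] = iF6J$cincinnat  (last char: 't')
  sorted[8] = incinnatiF6J$c  (last char: 'c')
  sorted[9] = innatiF6J$cinc  (last char: 'c')
  sorted[10] = natiF6J$cincin  (last char: 'n')
  sorted[11] = ncinnatiF6J$ci  (last char: 'i')
  sorted[12] = nnatiF6J$cinci  (last char: 'i')
  sorted[13] = tiF6J$cincinna  (last char: 'a')
Last column: JFi6n$ntccniia
Original string S is at sorted index 5

Answer: JFi6n$ntccniia
5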